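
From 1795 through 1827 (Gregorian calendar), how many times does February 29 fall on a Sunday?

1

Leap years in 1795–1827: 7 of them.
Feb 29 weekday advances by 5 (mod 7) from one leap year to the next four years later (or differs when a century non-leap intervenes).
Leap-day weekdays: 1796:Mon 1804:Wed 1808:Mon 1812:Sat 1816:Thu 1820:Tue 1824:Sun✓
Sunday: 1824 → 1.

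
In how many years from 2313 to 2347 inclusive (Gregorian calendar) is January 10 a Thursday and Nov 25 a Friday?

Check each year's weekday for January 10 and Nov 25:
  2313: Fri/Tue  2314: Sat/Wed  2315: Sun/Thu  2316: Mon/Sat  2317: Wed/Sun  2318: Thu/Mon  2319: Fri/Tue  2320: Sat/Thu  2321: Mon/Fri  2322: Tue/Sat  2323: Wed/Sun  2324: Thu/Tue  2325: Sat/Wed  2326: Sun/Thu  …(7 more)…  2334: Wed/Sun  2335: Thu/Mon  2336: Fri/Wed  2337: Sun/Thu  2338: Mon/Fri  2339: Tue/Sat  2340: Wed/Mon  2341: Fri/Tue  2342: Sat/Wed  2343: Sun/Thu  2344: Mon/Sat  2345: Wed/Sun  2346: Thu/Mon  2347: Fri/Tue
Both conditions hold in: no year — 0.

0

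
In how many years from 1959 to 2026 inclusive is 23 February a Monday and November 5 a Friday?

2

Check each year's weekday for 23 February and November 5:
  1959: Mon/Thu  1960: Tue/Sat  1961: Thu/Sun  1962: Fri/Mon  1963: Sat/Tue  1964: Sun/Thu  1965: Tue/Fri  1966: Wed/Sat  1967: Thu/Sun  1968: Fri/Tue  1969: Sun/Wed  1970: Mon/Thu  1971: Tue/Fri  1972: Wed/Sun  …(40 more)…  2013: Sat/Tue  2014: Sun/Wed  2015: Mon/Thu  2016: Tue/Sat  2017: Thu/Sun  2018: Fri/Mon  2019: Sat/Tue  2020: Sun/Thu  2021: Tue/Fri  2022: Wed/Sat  2023: Thu/Sun  2024: Fri/Tue  2025: Sun/Wed  2026: Mon/Thu
Both conditions hold in: 1976, 2004 — 2.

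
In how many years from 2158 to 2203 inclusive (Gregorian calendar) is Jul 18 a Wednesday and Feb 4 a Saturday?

Check each year's weekday for Jul 18 and Feb 4:
  2158: Tue/Sat  2159: Wed/Sun  2160: Fri/Mon  2161: Sat/Wed  2162: Sun/Thu  2163: Mon/Fri  2164: Wed/Sat ✓  2165: Thu/Mon  2166: Fri/Tue  2167: Sat/Wed  2168: Mon/Thu  2169: Tue/Sat  2170: Wed/Sun  2171: Thu/Mon  …(18 more)…  2190: Sun/Thu  2191: Mon/Fri  2192: Wed/Sat ✓  2193: Thu/Mon  2194: Fri/Tue  2195: Sat/Wed  2196: Mon/Thu  2197: Tue/Sat  2198: Wed/Sun  2199: Thu/Mon  2200: Fri/Tue  2201: Sat/Wed  2202: Sun/Thu  2203: Mon/Fri
Both conditions hold in: 2164, 2192 — 2.

2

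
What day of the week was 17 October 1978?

January 1, 1978 is a Sunday.
October 17 is day 290 of the year, i.e. 289 days after Jan 1.
289 mod 7 = 2, so advance 2 weekdays from Sunday: Tuesday.

Tuesday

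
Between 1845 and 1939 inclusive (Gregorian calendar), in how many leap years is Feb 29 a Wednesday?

Leap years in 1845–1939: 22 of them.
Feb 29 weekday advances by 5 (mod 7) from one leap year to the next four years later (or differs when a century non-leap intervenes).
Leap-day weekdays: 1848:Tue 1852:Sun 1856:Fri 1860:Wed✓ 1864:Mon 1868:Sat 1872:Thu 1876:Tue 1880:Sun 1884:Fri 1888:Wed✓ 1892:Mon 1896:Sat 1904:Mon 1908:Sat 1912:Thu 1916:Tue 1920:Sun 1924:Fri 1928:Wed✓ 1932:Mon 1936:Sat
Wednesday: 1860, 1888, 1928 → 3.

3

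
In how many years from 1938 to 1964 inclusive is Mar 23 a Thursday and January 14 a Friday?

Check each year's weekday for Mar 23 and January 14:
  1938: Wed/Fri  1939: Thu/Sat  1940: Sat/Sun  1941: Sun/Tue  1942: Mon/Wed  1943: Tue/Thu  1944: Thu/Fri ✓  1945: Fri/Sun  1946: Sat/Mon  1947: Sun/Tue  1948: Tue/Wed  1949: Wed/Fri  1950: Thu/Sat  1951: Fri/Sun  1952: Sun/Mon  1953: Mon/Wed  1954: Tue/Thu  1955: Wed/Fri  1956: Fri/Sat  1957: Sat/Mon  1958: Sun/Tue  1959: Mon/Wed  1960: Wed/Thu  1961: Thu/Sat  1962: Fri/Sun  1963: Sat/Mon  1964: Mon/Tue
Both conditions hold in: 1944 — 1.

1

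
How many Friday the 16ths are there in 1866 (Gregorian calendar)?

3

Check the 16th of each month of 1866: Jan 16: Tue, Feb 16: Fri, Mar 16: Fri, Apr 16: Mon, May 16: Wed, Jun 16: Sat, Jul 16: Mon, Aug 16: Thu, Sep 16: Sun, Oct 16: Tue, Nov 16: Fri, Dec 16: Sun.
Friday occurs in February, March, November — 3 months.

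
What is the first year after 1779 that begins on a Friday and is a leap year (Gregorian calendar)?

1796

Jan 1 advances by 2 weekdays after a leap year and by 1 after a common year.
1779: Jan 1 is Friday.
1780: Saturday (leap)
1781: Monday
1782: Tuesday
1783: Wednesday
1784: Thursday (leap)
1785: Saturday
1786: Sunday
1787: Monday
1788: Tuesday (leap)
1789: Thursday
1790: Friday
1791: Saturday
1792: Sunday (leap)
1793: Tuesday
1794: Wednesday
1795: Thursday
1796: Friday (leap)
1796 begins on a Friday and is a leap year.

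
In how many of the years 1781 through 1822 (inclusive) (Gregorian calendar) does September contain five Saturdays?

12

September has 30 days; it has five Saturdays when Saturday falls among the first (month-length − 28) days — i.e. when September 1 is one of Saturday/Friday.
September 1 by year: 1781:Sat✓ 1782:Sun 1783:Mon 1784:Wed 1785:Thu 1786:Fri✓ 1787:Sat✓ 1788:Mon 1789:Tue 1790:Wed 1791:Thu 1792:Sat✓ 1793:Sun 1794:Mon 1795:Tue …(12 more)… 1808:Thu 1809:Fri✓ 1810:Sat✓ 1811:Sun 1812:Tue 1813:Wed 1814:Thu 1815:Fri✓ 1816:Sun 1817:Mon 1818:Tue 1819:Wed 1820:Fri✓ 1821:Sat✓ 1822:Sun
Years with five Saturdays: 1781, 1786, 1787, 1792, 1797, 1798, 1804, 1809, 1810, 1815, 1820, 1821 → 12.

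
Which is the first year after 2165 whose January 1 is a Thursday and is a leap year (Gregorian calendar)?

Jan 1 advances by 2 weekdays after a leap year and by 1 after a common year.
2165: Jan 1 is Tuesday.
2166: Wednesday
2167: Thursday
2168: Friday (leap)
2169: Sunday
2170: Monday
2171: Tuesday
2172: Wednesday (leap)
2173: Friday
2174: Saturday
2175: Sunday
2176: Monday (leap)
2177: Wednesday
2178: Thursday
2179: Friday
2180: Saturday (leap)
2181: Monday
2182: Tuesday
2183: Wednesday
2184: Thursday (leap)
2184 begins on a Thursday and is a leap year.

2184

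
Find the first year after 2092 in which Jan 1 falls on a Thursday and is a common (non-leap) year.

2093

Jan 1 advances by 2 weekdays after a leap year and by 1 after a common year.
2092: Jan 1 is Tuesday (leap).
2093: Thursday
2093 begins on a Thursday and is a common year.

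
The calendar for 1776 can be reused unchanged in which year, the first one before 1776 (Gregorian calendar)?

Two years share a calendar iff Jan 1 falls on the same weekday and both are leap or both are common. 1776: Jan 1 is Monday, leap year.
1775: Jan 1 Sunday, common
1774: Jan 1 Saturday, common
1773: Jan 1 Friday, common
1772: Jan 1 Wednesday, leap
1771: Jan 1 Tuesday, common
1770: Jan 1 Monday, common
1769: Jan 1 Sunday, common
1768: Jan 1 Friday, leap
1767: Jan 1 Thursday, common
1766: Jan 1 Wednesday, common
1765: Jan 1 Tuesday, common
1764: Jan 1 Sunday, leap
1763: Jan 1 Saturday, common
1762: Jan 1 Friday, common
1761: Jan 1 Thursday, common
1760: Jan 1 Tuesday, leap
1759: Jan 1 Monday, common
1758: Jan 1 Sunday, common
1757: Jan 1 Saturday, common
1756: Jan 1 Thursday, leap
1755: Jan 1 Wednesday, common
1754: Jan 1 Tuesday, common
1753: Jan 1 Monday, common
1752: Jan 1 Saturday, leap
1751: Jan 1 Friday, common
1750: Jan 1 Thursday, common
1749: Jan 1 Wednesday, common
1748: Jan 1 Monday, leap
1748 matches on both conditions.

1748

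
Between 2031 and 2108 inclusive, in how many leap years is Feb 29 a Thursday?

2

Leap years in 2031–2108: 19 of them.
Feb 29 weekday advances by 5 (mod 7) from one leap year to the next four years later (or differs when a century non-leap intervenes).
Leap-day weekdays: 2032:Sun 2036:Fri 2040:Wed 2044:Mon 2048:Sat 2052:Thu✓ 2056:Tue 2060:Sun 2064:Fri 2068:Wed 2072:Mon 2076:Sat 2080:Thu✓ 2084:Tue 2088:Sun 2092:Fri 2096:Wed 2104:Fri 2108:Wed
Thursday: 2052, 2080 → 2.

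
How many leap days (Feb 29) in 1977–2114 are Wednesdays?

Leap years in 1977–2114: 33 of them.
Feb 29 weekday advances by 5 (mod 7) from one leap year to the next four years later (or differs when a century non-leap intervenes).
Leap-day weekdays: 1980:Fri 1984:Wed✓ 1988:Mon 1992:Sat 1996:Thu 2000:Tue 2004:Sun 2008:Fri 2012:Wed✓ 2016:Mon 2020:Sat 2024:Thu 2028:Tue …(7 more)… 2060:Sun 2064:Fri 2068:Wed✓ 2072:Mon 2076:Sat 2080:Thu 2084:Tue 2088:Sun 2092:Fri 2096:Wed✓ 2104:Fri 2108:Wed✓ 2112:Mon
Wednesday: 1984, 2012, 2040, 2068, 2096, 2108 → 6.

6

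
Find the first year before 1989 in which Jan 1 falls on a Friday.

1988

Jan 1 advances by 2 weekdays after a leap year and by 1 after a common year.
1989: Jan 1 is Sunday.
1988: Friday (leap)
1988 begins on a Friday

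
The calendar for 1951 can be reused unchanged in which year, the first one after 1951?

1962

Two years share a calendar iff Jan 1 falls on the same weekday and both are leap or both are common. 1951: Jan 1 is Monday, common year.
1952: Jan 1 Tuesday, leap
1953: Jan 1 Thursday, common
1954: Jan 1 Friday, common
1955: Jan 1 Saturday, common
1956: Jan 1 Sunday, leap
1957: Jan 1 Tuesday, common
1958: Jan 1 Wednesday, common
1959: Jan 1 Thursday, common
1960: Jan 1 Friday, leap
1961: Jan 1 Sunday, common
1962: Jan 1 Monday, common
1962 matches on both conditions.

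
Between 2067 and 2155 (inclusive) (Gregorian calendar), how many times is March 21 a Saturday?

Track March 21's weekday year by year (advancing +1, or +2 across a Feb 29):
  2067: Mon  2068: Wed (+2)  2069: Thu (+1)  2070: Fri (+1)  2071: Sat (+1) ✓
  2072: Mon (+2)  2073: Tue (+1)  2074: Wed (+1)  2075: Thu (+1)  2076: Sat (+2) ✓
  2077: Sun (+1)  2078: Mon (+1)  2079: Tue (+1)  2080: Thu (+2)  … (61 more years) …
  2142: Wed (+1)  2143: Thu (+1)  2144: Sat (+2) ✓  2145: Sun (+1)  2146: Mon (+1)
  2147: Tue (+1)  2148: Thu (+2)  2149: Fri (+1)  2150: Sat (+1) ✓  2151: Sun (+1)
  2152: Tue (+2)  2153: Wed (+1)  2154: Thu (+1)  2155: Fri (+1)
Saturday years: 2071, 2076, 2082, 2093, 2099, 2105, 2111, 2116, 2122, 2133, 2139, 2144, 2150 — 13 in total.

13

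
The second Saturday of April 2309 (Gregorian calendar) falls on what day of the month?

10

April 1, 2309 is a Thursday, so the first Saturday is the 3rd.
The second Saturday is 3 + 7 = 10.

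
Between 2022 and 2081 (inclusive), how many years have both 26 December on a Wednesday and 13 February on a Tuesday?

6

Check each year's weekday for 26 December and 13 February:
  2022: Mon/Sun  2023: Tue/Mon  2024: Thu/Tue  2025: Fri/Thu  2026: Sat/Fri  2027: Sun/Sat  2028: Tue/Sun  2029: Wed/Tue ✓  2030: Thu/Wed  2031: Fri/Thu  2032: Sun/Fri  2033: Mon/Sun  2034: Tue/Mon  2035: Wed/Tue ✓  …(32 more)…  2068: Wed/Mon  2069: Thu/Wed  2070: Fri/Thu  2071: Sat/Fri  2072: Mon/Sat  2073: Tue/Mon  2074: Wed/Tue ✓  2075: Thu/Wed  2076: Sat/Thu  2077: Sun/Sat  2078: Mon/Sun  2079: Tue/Mon  2080: Thu/Tue  2081: Fri/Thu
Both conditions hold in: 2029, 2035, 2046, 2057, 2063, 2074 — 6.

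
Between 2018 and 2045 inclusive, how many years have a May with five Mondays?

12

May has 31 days; it has five Mondays when Monday falls among the first (month-length − 28) days — i.e. when May 1 is one of Monday/Sunday/Saturday.
May 1 by year: 2018:Tue 2019:Wed 2020:Fri 2021:Sat✓ 2022:Sun✓ 2023:Mon✓ 2024:Wed 2025:Thu 2026:Fri 2027:Sat✓ 2028:Mon✓ 2029:Tue 2030:Wed 2031:Thu 2032:Sat✓ 2033:Sun✓ 2034:Mon✓ 2035:Tue 2036:Thu 2037:Fri 2038:Sat✓ 2039:Sun✓ 2040:Tue 2041:Wed 2042:Thu 2043:Fri 2044:Sun✓ 2045:Mon✓
Years with five Mondays: 2021, 2022, 2023, 2027, 2028, 2032, 2033, 2034, 2038, 2039, 2044, 2045 → 12.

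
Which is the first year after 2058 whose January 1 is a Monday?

Jan 1 advances by 2 weekdays after a leap year and by 1 after a common year.
2058: Jan 1 is Tuesday.
2059: Wednesday
2060: Thursday (leap)
2061: Saturday
2062: Sunday
2063: Monday
2063 begins on a Monday

2063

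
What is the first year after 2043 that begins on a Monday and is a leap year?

Jan 1 advances by 2 weekdays after a leap year and by 1 after a common year.
2043: Jan 1 is Thursday.
2044: Friday (leap)
2045: Sunday
2046: Monday
2047: Tuesday
2048: Wednesday (leap)
2049: Friday
2050: Saturday
2051: Sunday
2052: Monday (leap)
2052 begins on a Monday and is a leap year.

2052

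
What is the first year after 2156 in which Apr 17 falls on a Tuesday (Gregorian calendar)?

From one year to the next, a fixed date's weekday advances by 1, or by 2 when a Feb 29 lies between the two dates.
2156: April 17 is Saturday.
2157: Sunday (+1)
2158: Monday (+1)
2159: Tuesday (+1)
Apr 17 falls on a Tuesday in 2159.

2159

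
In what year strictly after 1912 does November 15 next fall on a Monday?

From one year to the next, a fixed date's weekday advances by 1, or by 2 when a Feb 29 lies between the two dates.
1912: November 15 is Friday.
1913: Saturday (+1)
1914: Sunday (+1)
1915: Monday (+1)
November 15 falls on a Monday in 1915.

1915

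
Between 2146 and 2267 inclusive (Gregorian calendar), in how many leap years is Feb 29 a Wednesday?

5

Leap years in 2146–2267: 29 of them.
Feb 29 weekday advances by 5 (mod 7) from one leap year to the next four years later (or differs when a century non-leap intervenes).
Leap-day weekdays: 2148:Thu 2152:Tue 2156:Sun 2160:Fri 2164:Wed✓ 2168:Mon 2172:Sat 2176:Thu 2180:Tue 2184:Sun 2188:Fri 2192:Wed✓ 2196:Mon …(3 more)… 2216:Thu 2220:Tue 2224:Sun 2228:Fri 2232:Wed✓ 2236:Mon 2240:Sat 2244:Thu 2248:Tue 2252:Sun 2256:Fri 2260:Wed✓ 2264:Mon
Wednesday: 2164, 2192, 2204, 2232, 2260 → 5.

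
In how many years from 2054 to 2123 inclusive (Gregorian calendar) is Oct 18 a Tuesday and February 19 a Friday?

2

Check each year's weekday for Oct 18 and February 19:
  2054: Sun/Thu  2055: Mon/Fri  2056: Wed/Sat  2057: Thu/Mon  2058: Fri/Tue  2059: Sat/Wed  2060: Mon/Thu  2061: Tue/Sat  2062: Wed/Sun  2063: Thu/Mon  2064: Sat/Tue  2065: Sun/Thu  2066: Mon/Fri  2067: Tue/Sat  …(42 more)…  2110: Sat/Wed  2111: Sun/Thu  2112: Tue/Fri ✓  2113: Wed/Sun  2114: Thu/Mon  2115: Fri/Tue  2116: Sun/Wed  2117: Mon/Fri  2118: Tue/Sat  2119: Wed/Sun  2120: Fri/Mon  2121: Sat/Wed  2122: Sun/Thu  2123: Mon/Fri
Both conditions hold in: 2072, 2112 — 2.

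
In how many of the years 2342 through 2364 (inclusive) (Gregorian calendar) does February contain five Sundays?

1

February has 28 days (29 in leap years); it has five Sundays when Sunday falls among the first (month-length − 28) days — i.e. when February 1 is Sunday in a leap year (never in a common year).
February 1 by year: 2342:Sun 2343:Mon 2344:Tue 2345:Thu 2346:Fri 2347:Sat 2348:Sun✓ 2349:Tue 2350:Wed 2351:Thu 2352:Fri 2353:Sun 2354:Mon 2355:Tue 2356:Wed 2357:Fri 2358:Sat 2359:Sun 2360:Mon 2361:Wed 2362:Thu 2363:Fri 2364:Sat
Years with five Sundays: 2348 → 1.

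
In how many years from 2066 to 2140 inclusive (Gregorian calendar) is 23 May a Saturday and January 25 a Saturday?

2

Check each year's weekday for 23 May and January 25:
  2066: Sun/Mon  2067: Mon/Tue  2068: Wed/Wed  2069: Thu/Fri  2070: Fri/Sat  2071: Sat/Sun  2072: Mon/Mon  2073: Tue/Wed  2074: Wed/Thu  2075: Thu/Fri  2076: Sat/Sat ✓  2077: Sun/Mon  2078: Mon/Tue  2079: Tue/Wed  …(47 more)…  2127: Fri/Sat  2128: Sun/Sun  2129: Mon/Tue  2130: Tue/Wed  2131: Wed/Thu  2132: Fri/Fri  2133: Sat/Sun  2134: Sun/Mon  2135: Mon/Tue  2136: Wed/Wed  2137: Thu/Fri  2138: Fri/Sat  2139: Sat/Sun  2140: Mon/Mon
Both conditions hold in: 2076, 2116 — 2.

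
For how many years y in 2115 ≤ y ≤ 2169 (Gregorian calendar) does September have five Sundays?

15

September has 30 days; it has five Sundays when Sunday falls among the first (month-length − 28) days — i.e. when September 1 is one of Sunday/Saturday.
September 1 by year: 2115:Sun✓ 2116:Tue 2117:Wed 2118:Thu 2119:Fri 2120:Sun✓ 2121:Mon 2122:Tue 2123:Wed 2124:Fri 2125:Sat✓ 2126:Sun✓ 2127:Mon 2128:Wed 2129:Thu …(25 more)… 2155:Mon 2156:Wed 2157:Thu 2158:Fri 2159:Sat✓ 2160:Mon 2161:Tue 2162:Wed 2163:Thu 2164:Sat✓ 2165:Sun✓ 2166:Mon 2167:Tue 2168:Thu 2169:Fri
Years with five Sundays: 2115, 2120, 2125, 2126, 2131, 2136, 2137, 2142, 2143, 2148, 2153, 2154, 2159, 2164, 2165 → 15.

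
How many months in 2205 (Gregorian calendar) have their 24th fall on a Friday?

1

Check the 24th of each month of 2205: Jan 24: Thu, Feb 24: Sun, Mar 24: Sun, Apr 24: Wed, May 24: Fri, Jun 24: Mon, Jul 24: Wed, Aug 24: Sat, Sep 24: Tue, Oct 24: Thu, Nov 24: Sun, Dec 24: Tue.
Friday occurs in May — 1 month.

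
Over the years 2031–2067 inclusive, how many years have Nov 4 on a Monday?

4

Track Nov 4's weekday year by year (advancing +1, or +2 across a Feb 29):
  2031: Tue  2032: Thu (+2)  2033: Fri (+1)  2034: Sat (+1)  2035: Sun (+1)
  2036: Tue (+2)  2037: Wed (+1)  2038: Thu (+1)  2039: Fri (+1)  2040: Sun (+2)
  2041: Mon (+1) ✓  2042: Tue (+1)  2043: Wed (+1)  2044: Fri (+2)  … (9 more years) …
  2054: Wed (+1)  2055: Thu (+1)  2056: Sat (+2)  2057: Sun (+1)  2058: Mon (+1) ✓
  2059: Tue (+1)  2060: Thu (+2)  2061: Fri (+1)  2062: Sat (+1)  2063: Sun (+1)
  2064: Tue (+2)  2065: Wed (+1)  2066: Thu (+1)  2067: Fri (+1)
Monday years: 2041, 2047, 2052, 2058 — 4 in total.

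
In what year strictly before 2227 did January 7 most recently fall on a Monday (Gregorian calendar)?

2222

From one year to the next, a fixed date's weekday advances by 1, or by 2 when a Feb 29 lies between the two dates.
2227: January 7 is Sunday.
2226: Saturday (−1)
2225: Friday (−1)
2224: Wednesday (−2)
2223: Tuesday (−1)
2222: Monday (−1)
January 7 falls on a Monday in 2222.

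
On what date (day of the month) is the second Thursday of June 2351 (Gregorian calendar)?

14

June 1, 2351 is a Friday, so the first Thursday is the 7th.
The second Thursday is 7 + 7 = 14.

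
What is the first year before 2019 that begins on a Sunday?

2017

Jan 1 advances by 2 weekdays after a leap year and by 1 after a common year.
2019: Jan 1 is Tuesday.
2018: Monday
2017: Sunday
2017 begins on a Sunday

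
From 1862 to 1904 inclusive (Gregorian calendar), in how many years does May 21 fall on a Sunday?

6

Track May 21's weekday year by year (advancing +1, or +2 across a Feb 29):
  1862: Wed  1863: Thu (+1)  1864: Sat (+2)  1865: Sun (+1) ✓  1866: Mon (+1)
  1867: Tue (+1)  1868: Thu (+2)  1869: Fri (+1)  1870: Sat (+1)  1871: Sun (+1) ✓
  1872: Tue (+2)  1873: Wed (+1)  1874: Thu (+1)  1875: Fri (+1)  … (15 more years) …
  1891: Thu (+1)  1892: Sat (+2)  1893: Sun (+1) ✓  1894: Mon (+1)  1895: Tue (+1)
  1896: Thu (+2)  1897: Fri (+1)  1898: Sat (+1)  1899: Sun (+1) ✓  1900: Mon (+1)
  1901: Tue (+1)  1902: Wed (+1)  1903: Thu (+1)  1904: Sat (+2)
Sunday years: 1865, 1871, 1876, 1882, 1893, 1899 — 6 in total.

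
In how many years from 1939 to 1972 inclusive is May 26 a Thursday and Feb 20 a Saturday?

1

Check each year's weekday for May 26 and Feb 20:
  1939: Fri/Mon  1940: Sun/Tue  1941: Mon/Thu  1942: Tue/Fri  1943: Wed/Sat  1944: Fri/Sun  1945: Sat/Tue  1946: Sun/Wed  1947: Mon/Thu  1948: Wed/Fri  1949: Thu/Sun  1950: Fri/Mon  1951: Sat/Tue  1952: Mon/Wed  …(6 more)…  1959: Tue/Fri  1960: Thu/Sat ✓  1961: Fri/Mon  1962: Sat/Tue  1963: Sun/Wed  1964: Tue/Thu  1965: Wed/Sat  1966: Thu/Sun  1967: Fri/Mon  1968: Sun/Tue  1969: Mon/Thu  1970: Tue/Fri  1971: Wed/Sat  1972: Fri/Sun
Both conditions hold in: 1960 — 1.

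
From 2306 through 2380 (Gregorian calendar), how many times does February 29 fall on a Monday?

Leap years in 2306–2380: 19 of them.
Feb 29 weekday advances by 5 (mod 7) from one leap year to the next four years later (or differs when a century non-leap intervenes).
Leap-day weekdays: 2308:Sat 2312:Thu 2316:Tue 2320:Sun 2324:Fri 2328:Wed 2332:Mon✓ 2336:Sat 2340:Thu 2344:Tue 2348:Sun 2352:Fri 2356:Wed 2360:Mon✓ 2364:Sat 2368:Thu 2372:Tue 2376:Sun 2380:Fri
Monday: 2332, 2360 → 2.

2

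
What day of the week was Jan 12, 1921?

January 1, 1921 is a Saturday.
January 12 is day 12 of the year, i.e. 11 days after Jan 1.
11 mod 7 = 4, so advance 4 weekdays from Saturday: Wednesday.

Wednesday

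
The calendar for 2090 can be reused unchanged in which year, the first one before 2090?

2079

Two years share a calendar iff Jan 1 falls on the same weekday and both are leap or both are common. 2090: Jan 1 is Sunday, common year.
2089: Jan 1 Saturday, common
2088: Jan 1 Thursday, leap
2087: Jan 1 Wednesday, common
2086: Jan 1 Tuesday, common
2085: Jan 1 Monday, common
2084: Jan 1 Saturday, leap
2083: Jan 1 Friday, common
2082: Jan 1 Thursday, common
2081: Jan 1 Wednesday, common
2080: Jan 1 Monday, leap
2079: Jan 1 Sunday, common
2079 matches on both conditions.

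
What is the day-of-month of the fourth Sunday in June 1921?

June 1, 1921 is a Wednesday, so the first Sunday is the 5th.
The fourth Sunday is 5 + 21 = 26.

26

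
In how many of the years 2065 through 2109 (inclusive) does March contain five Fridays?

March has 31 days; it has five Fridays when Friday falls among the first (month-length − 28) days — i.e. when March 1 is one of Friday/Thursday/Wednesday.
March 1 by year: 2065:Sun 2066:Mon 2067:Tue 2068:Thu✓ 2069:Fri✓ 2070:Sat 2071:Sun 2072:Tue 2073:Wed✓ 2074:Thu✓ 2075:Fri✓ 2076:Sun 2077:Mon 2078:Tue 2079:Wed✓ …(15 more)… 2095:Tue 2096:Thu✓ 2097:Fri✓ 2098:Sat 2099:Sun 2100:Mon 2101:Tue 2102:Wed✓ 2103:Thu✓ 2104:Sat 2105:Sun 2106:Mon 2107:Tue 2108:Thu✓ 2109:Fri✓
Years with five Fridays: 2068, 2069, 2073, 2074, 2075, 2079, 2080, 2084, 2085, 2086, 2090, 2091, 2096, 2097, 2102, 2103, 2108, 2109 → 18.

18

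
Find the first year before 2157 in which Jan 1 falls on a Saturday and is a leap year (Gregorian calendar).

Jan 1 advances by 2 weekdays after a leap year and by 1 after a common year.
2157: Jan 1 is Saturday.
2156: Thursday (leap)
2155: Wednesday
2154: Tuesday
2153: Monday
2152: Saturday (leap)
2152 begins on a Saturday and is a leap year.

2152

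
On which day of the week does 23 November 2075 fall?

Saturday

January 1, 2075 is a Tuesday.
November 23 is day 327 of the year, i.e. 326 days after Jan 1.
326 mod 7 = 4, so advance 4 weekdays from Tuesday: Saturday.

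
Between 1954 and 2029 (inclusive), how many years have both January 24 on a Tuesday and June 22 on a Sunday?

0

Check each year's weekday for January 24 and June 22:
  1954: Sun/Tue  1955: Mon/Wed  1956: Tue/Fri  1957: Thu/Sat  1958: Fri/Sun  1959: Sat/Mon  1960: Sun/Wed  1961: Tue/Thu  1962: Wed/Fri  1963: Thu/Sat  1964: Fri/Mon  1965: Sun/Tue  1966: Mon/Wed  1967: Tue/Thu  …(48 more)…  2016: Sun/Wed  2017: Tue/Thu  2018: Wed/Fri  2019: Thu/Sat  2020: Fri/Mon  2021: Sun/Tue  2022: Mon/Wed  2023: Tue/Thu  2024: Wed/Sat  2025: Fri/Sun  2026: Sat/Mon  2027: Sun/Tue  2028: Mon/Thu  2029: Wed/Fri
Both conditions hold in: no year — 0.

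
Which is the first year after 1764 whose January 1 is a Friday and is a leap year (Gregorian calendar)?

Jan 1 advances by 2 weekdays after a leap year and by 1 after a common year.
1764: Jan 1 is Sunday (leap).
1765: Tuesday
1766: Wednesday
1767: Thursday
1768: Friday (leap)
1768 begins on a Friday and is a leap year.

1768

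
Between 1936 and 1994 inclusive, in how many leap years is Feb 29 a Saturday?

Leap years in 1936–1994: 15 of them.
Feb 29 weekday advances by 5 (mod 7) from one leap year to the next four years later (or differs when a century non-leap intervenes).
Leap-day weekdays: 1936:Sat✓ 1940:Thu 1944:Tue 1948:Sun 1952:Fri 1956:Wed 1960:Mon 1964:Sat✓ 1968:Thu 1972:Tue 1976:Sun 1980:Fri 1984:Wed 1988:Mon 1992:Sat✓
Saturday: 1936, 1964, 1992 → 3.

3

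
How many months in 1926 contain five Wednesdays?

4

A month of length L has five Wednesdays iff its first Wednesday is on day ≤ L−28 (so day 1–3 in a 31-day month, 1–2 in a 30-day month, day 1 in a leap February).
Checking each month of 1926: Jan starts Fri (31d); Feb starts Mon (28d); Mar starts Mon (31d) ✓; Apr starts Thu (30d); May starts Sat (31d); Jun starts Tue (30d) ✓; Jul starts Thu (31d); Aug starts Sun (31d); Sep starts Wed (30d) ✓; Oct starts Fri (31d); Nov starts Mon (30d); Dec starts Wed (31d) ✓.
Five-Wednesday months: March, June, September, December → 4.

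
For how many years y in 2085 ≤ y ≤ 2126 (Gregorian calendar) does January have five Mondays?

18

January has 31 days; it has five Mondays when Monday falls among the first (month-length − 28) days — i.e. when January 1 is one of Monday/Sunday/Saturday.
January 1 by year: 2085:Mon✓ 2086:Tue 2087:Wed 2088:Thu 2089:Sat✓ 2090:Sun✓ 2091:Mon✓ 2092:Tue 2093:Thu 2094:Fri 2095:Sat✓ 2096:Sun✓ 2097:Tue 2098:Wed 2099:Thu …(12 more)… 2112:Fri 2113:Sun✓ 2114:Mon✓ 2115:Tue 2116:Wed 2117:Fri 2118:Sat✓ 2119:Sun✓ 2120:Mon✓ 2121:Wed 2122:Thu 2123:Fri 2124:Sat✓ 2125:Mon✓ 2126:Tue
Years with five Mondays: 2085, 2089, 2090, 2091, 2095, 2096, 2101, 2102, 2103, 2107, 2108, 2113, 2114, 2118, 2119, 2120, 2124, 2125 → 18.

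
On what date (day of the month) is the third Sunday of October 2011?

October 1, 2011 is a Saturday, so the first Sunday is the 2nd.
The third Sunday is 2 + 14 = 16.

16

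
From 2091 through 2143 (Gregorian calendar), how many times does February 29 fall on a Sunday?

Leap years in 2091–2143: 12 of them.
Feb 29 weekday advances by 5 (mod 7) from one leap year to the next four years later (or differs when a century non-leap intervenes).
Leap-day weekdays: 2092:Fri 2096:Wed 2104:Fri 2108:Wed 2112:Mon 2116:Sat 2120:Thu 2124:Tue 2128:Sun✓ 2132:Fri 2136:Wed 2140:Mon
Sunday: 2128 → 1.

1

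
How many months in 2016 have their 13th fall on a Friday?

Check the 13th of each month of 2016: Jan 13: Wed, Feb 13: Sat, Mar 13: Sun, Apr 13: Wed, May 13: Fri, Jun 13: Mon, Jul 13: Wed, Aug 13: Sat, Sep 13: Tue, Oct 13: Thu, Nov 13: Sun, Dec 13: Tue.
Friday occurs in May — 1 month.

1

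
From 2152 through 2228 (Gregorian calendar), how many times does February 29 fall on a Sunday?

Leap years in 2152–2228: 19 of them.
Feb 29 weekday advances by 5 (mod 7) from one leap year to the next four years later (or differs when a century non-leap intervenes).
Leap-day weekdays: 2152:Tue 2156:Sun✓ 2160:Fri 2164:Wed 2168:Mon 2172:Sat 2176:Thu 2180:Tue 2184:Sun✓ 2188:Fri 2192:Wed 2196:Mon 2204:Wed 2208:Mon 2212:Sat 2216:Thu 2220:Tue 2224:Sun✓ 2228:Fri
Sunday: 2156, 2184, 2224 → 3.

3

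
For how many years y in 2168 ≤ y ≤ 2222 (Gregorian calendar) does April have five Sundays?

16

April has 30 days; it has five Sundays when Sunday falls among the first (month-length − 28) days — i.e. when April 1 is one of Sunday/Saturday.
April 1 by year: 2168:Fri 2169:Sat✓ 2170:Sun✓ 2171:Mon 2172:Wed 2173:Thu 2174:Fri 2175:Sat✓ 2176:Mon 2177:Tue 2178:Wed 2179:Thu 2180:Sat✓ 2181:Sun✓ 2182:Mon …(25 more)… 2208:Fri 2209:Sat✓ 2210:Sun✓ 2211:Mon 2212:Wed 2213:Thu 2214:Fri 2215:Sat✓ 2216:Mon 2217:Tue 2218:Wed 2219:Thu 2220:Sat✓ 2221:Sun✓ 2222:Mon
Years with five Sundays: 2169, 2170, 2175, 2180, 2181, 2186, 2187, 2192, 2197, 2198, 2204, 2209, 2210, 2215, 2220, 2221 → 16.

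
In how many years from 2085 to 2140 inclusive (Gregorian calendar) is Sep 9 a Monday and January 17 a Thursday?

Check each year's weekday for Sep 9 and January 17:
  2085: Sun/Wed  2086: Mon/Thu ✓  2087: Tue/Fri  2088: Thu/Sat  2089: Fri/Mon  2090: Sat/Tue  2091: Sun/Wed  2092: Tue/Thu  2093: Wed/Sat  2094: Thu/Sun  2095: Fri/Mon  2096: Sun/Tue  2097: Mon/Thu ✓  2098: Tue/Fri  …(28 more)…  2127: Tue/Fri  2128: Thu/Sat  2129: Fri/Mon  2130: Sat/Tue  2131: Sun/Wed  2132: Tue/Thu  2133: Wed/Sat  2134: Thu/Sun  2135: Fri/Mon  2136: Sun/Tue  2137: Mon/Thu ✓  2138: Tue/Fri  2139: Wed/Sat  2140: Fri/Sun
Both conditions hold in: 2086, 2097, 2109, 2115, 2126, 2137 — 6.

6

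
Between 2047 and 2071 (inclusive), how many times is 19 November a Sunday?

Track 19 November's weekday year by year (advancing +1, or +2 across a Feb 29):
  2047: Tue  2048: Thu (+2)  2049: Fri (+1)  2050: Sat (+1)  2051: Sun (+1) ✓
  2052: Tue (+2)  2053: Wed (+1)  2054: Thu (+1)  2055: Fri (+1)  2056: Sun (+2) ✓
  2057: Mon (+1)  2058: Tue (+1)  2059: Wed (+1)  2060: Fri (+2)  2061: Sat (+1)
  2062: Sun (+1) ✓  2063: Mon (+1)  2064: Wed (+2)  2065: Thu (+1)  2066: Fri (+1)
  2067: Sat (+1)  2068: Mon (+2)  2069: Tue (+1)  2070: Wed (+1)  2071: Thu (+1)
Sunday years: 2051, 2056, 2062 — 3 in total.

3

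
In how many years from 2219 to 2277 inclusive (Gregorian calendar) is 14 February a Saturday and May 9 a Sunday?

Check each year's weekday for 14 February and May 9:
  2219: Sun/Sun  2220: Mon/Tue  2221: Wed/Wed  2222: Thu/Thu  2223: Fri/Fri  2224: Sat/Sun ✓  2225: Mon/Mon  2226: Tue/Tue  2227: Wed/Wed  2228: Thu/Fri  2229: Sat/Sat  2230: Sun/Sun  2231: Mon/Mon  2232: Tue/Wed  …(31 more)…  2264: Sun/Mon  2265: Tue/Tue  2266: Wed/Wed  2267: Thu/Thu  2268: Fri/Sat  2269: Sun/Sun  2270: Mon/Mon  2271: Tue/Tue  2272: Wed/Thu  2273: Fri/Fri  2274: Sat/Sat  2275: Sun/Sun  2276: Mon/Tue  2277: Wed/Wed
Both conditions hold in: 2224, 2252 — 2.

2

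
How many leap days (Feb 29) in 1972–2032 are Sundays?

Leap years in 1972–2032: 16 of them.
Feb 29 weekday advances by 5 (mod 7) from one leap year to the next four years later (or differs when a century non-leap intervenes).
Leap-day weekdays: 1972:Tue 1976:Sun✓ 1980:Fri 1984:Wed 1988:Mon 1992:Sat 1996:Thu 2000:Tue 2004:Sun✓ 2008:Fri 2012:Wed 2016:Mon 2020:Sat 2024:Thu 2028:Tue 2032:Sun✓
Sunday: 1976, 2004, 2032 → 3.

3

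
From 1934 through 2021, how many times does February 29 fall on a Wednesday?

3

Leap years in 1934–2021: 22 of them.
Feb 29 weekday advances by 5 (mod 7) from one leap year to the next four years later (or differs when a century non-leap intervenes).
Leap-day weekdays: 1936:Sat 1940:Thu 1944:Tue 1948:Sun 1952:Fri 1956:Wed✓ 1960:Mon 1964:Sat 1968:Thu 1972:Tue 1976:Sun 1980:Fri 1984:Wed✓ 1988:Mon 1992:Sat 1996:Thu 2000:Tue 2004:Sun 2008:Fri 2012:Wed✓ 2016:Mon 2020:Sat
Wednesday: 1956, 1984, 2012 → 3.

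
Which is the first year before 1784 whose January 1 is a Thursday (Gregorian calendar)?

Jan 1 advances by 2 weekdays after a leap year and by 1 after a common year.
1784: Jan 1 is Thursday (leap).
1783: Wednesday
1782: Tuesday
1781: Monday
1780: Saturday (leap)
1779: Friday
1778: Thursday
1778 begins on a Thursday

1778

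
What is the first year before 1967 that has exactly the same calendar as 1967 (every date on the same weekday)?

1961

Two years share a calendar iff Jan 1 falls on the same weekday and both are leap or both are common. 1967: Jan 1 is Sunday, common year.
1966: Jan 1 Saturday, common
1965: Jan 1 Friday, common
1964: Jan 1 Wednesday, leap
1963: Jan 1 Tuesday, common
1962: Jan 1 Monday, common
1961: Jan 1 Sunday, common
1961 matches on both conditions.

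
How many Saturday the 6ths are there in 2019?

Check the 6th of each month of 2019: Jan 6: Sun, Feb 6: Wed, Mar 6: Wed, Apr 6: Sat, May 6: Mon, Jun 6: Thu, Jul 6: Sat, Aug 6: Tue, Sep 6: Fri, Oct 6: Sun, Nov 6: Wed, Dec 6: Fri.
Saturday occurs in April, July — 2 months.

2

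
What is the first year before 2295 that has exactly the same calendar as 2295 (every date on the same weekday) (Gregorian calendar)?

2289

Two years share a calendar iff Jan 1 falls on the same weekday and both are leap or both are common. 2295: Jan 1 is Tuesday, common year.
2294: Jan 1 Monday, common
2293: Jan 1 Sunday, common
2292: Jan 1 Friday, leap
2291: Jan 1 Thursday, common
2290: Jan 1 Wednesday, common
2289: Jan 1 Tuesday, common
2289 matches on both conditions.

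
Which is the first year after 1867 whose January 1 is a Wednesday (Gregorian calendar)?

1868

Jan 1 advances by 2 weekdays after a leap year and by 1 after a common year.
1867: Jan 1 is Tuesday.
1868: Wednesday (leap)
1868 begins on a Wednesday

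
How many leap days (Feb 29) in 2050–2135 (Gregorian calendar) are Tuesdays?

3

Leap years in 2050–2135: 20 of them.
Feb 29 weekday advances by 5 (mod 7) from one leap year to the next four years later (or differs when a century non-leap intervenes).
Leap-day weekdays: 2052:Thu 2056:Tue✓ 2060:Sun 2064:Fri 2068:Wed 2072:Mon 2076:Sat 2080:Thu 2084:Tue✓ 2088:Sun 2092:Fri 2096:Wed 2104:Fri 2108:Wed 2112:Mon 2116:Sat 2120:Thu 2124:Tue✓ 2128:Sun 2132:Fri
Tuesday: 2056, 2084, 2124 → 3.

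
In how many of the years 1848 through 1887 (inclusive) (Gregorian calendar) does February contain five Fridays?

2

February has 28 days (29 in leap years); it has five Fridays when Friday falls among the first (month-length − 28) days — i.e. when February 1 is Friday in a leap year (never in a common year).
February 1 by year: 1848:Tue 1849:Thu 1850:Fri 1851:Sat 1852:Sun 1853:Tue 1854:Wed 1855:Thu 1856:Fri✓ 1857:Sun 1858:Mon 1859:Tue 1860:Wed 1861:Fri 1862:Sat …(10 more)… 1873:Sat 1874:Sun 1875:Mon 1876:Tue 1877:Thu 1878:Fri 1879:Sat 1880:Sun 1881:Tue 1882:Wed 1883:Thu 1884:Fri✓ 1885:Sun 1886:Mon 1887:Tue
Years with five Fridays: 1856, 1884 → 2.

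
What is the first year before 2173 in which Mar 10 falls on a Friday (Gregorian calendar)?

From one year to the next, a fixed date's weekday advances by 1, or by 2 when a Feb 29 lies between the two dates.
2173: March 10 is Wednesday.
2172: Tuesday (−1)
2171: Sunday (−2)
2170: Saturday (−1)
2169: Friday (−1)
Mar 10 falls on a Friday in 2169.

2169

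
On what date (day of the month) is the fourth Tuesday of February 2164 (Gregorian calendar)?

February 1, 2164 is a Wednesday, so the first Tuesday is the 7th.
The fourth Tuesday is 7 + 21 = 28.

28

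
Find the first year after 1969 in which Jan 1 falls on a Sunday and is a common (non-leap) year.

Jan 1 advances by 2 weekdays after a leap year and by 1 after a common year.
1969: Jan 1 is Wednesday.
1970: Thursday
1971: Friday
1972: Saturday (leap)
1973: Monday
1974: Tuesday
1975: Wednesday
1976: Thursday (leap)
1977: Saturday
1978: Sunday
1978 begins on a Sunday and is a common year.

1978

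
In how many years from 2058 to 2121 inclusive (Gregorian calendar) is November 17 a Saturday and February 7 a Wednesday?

6

Check each year's weekday for November 17 and February 7:
  2058: Sun/Thu  2059: Mon/Fri  2060: Wed/Sat  2061: Thu/Mon  2062: Fri/Tue  2063: Sat/Wed ✓  2064: Mon/Thu  2065: Tue/Sat  2066: Wed/Sun  2067: Thu/Mon  2068: Sat/Tue  2069: Sun/Thu  2070: Mon/Fri  2071: Tue/Sat  …(36 more)…  2108: Sat/Tue  2109: Sun/Thu  2110: Mon/Fri  2111: Tue/Sat  2112: Thu/Sun  2113: Fri/Tue  2114: Sat/Wed ✓  2115: Sun/Thu  2116: Tue/Fri  2117: Wed/Sun  2118: Thu/Mon  2119: Fri/Tue  2120: Sun/Wed  2121: Mon/Fri
Both conditions hold in: 2063, 2074, 2085, 2091, 2103, 2114 — 6.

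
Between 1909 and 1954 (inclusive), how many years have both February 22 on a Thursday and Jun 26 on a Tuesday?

Check each year's weekday for February 22 and Jun 26:
  1909: Mon/Sat  1910: Tue/Sun  1911: Wed/Mon  1912: Thu/Wed  1913: Sat/Thu  1914: Sun/Fri  1915: Mon/Sat  1916: Tue/Mon  1917: Thu/Tue ✓  1918: Fri/Wed  1919: Sat/Thu  1920: Sun/Sat  1921: Tue/Sun  1922: Wed/Mon  …(18 more)…  1941: Sat/Thu  1942: Sun/Fri  1943: Mon/Sat  1944: Tue/Mon  1945: Thu/Tue ✓  1946: Fri/Wed  1947: Sat/Thu  1948: Sun/Sat  1949: Tue/Sun  1950: Wed/Mon  1951: Thu/Tue ✓  1952: Fri/Thu  1953: Sun/Fri  1954: Mon/Sat
Both conditions hold in: 1917, 1923, 1934, 1945, 1951 — 5.

5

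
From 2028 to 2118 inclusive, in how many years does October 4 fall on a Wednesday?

Track October 4's weekday year by year (advancing +1, or +2 across a Feb 29):
  2028: Wed ✓  2029: Thu (+1)  2030: Fri (+1)  2031: Sat (+1)  2032: Mon (+2)
  2033: Tue (+1)  2034: Wed (+1) ✓  2035: Thu (+1)  2036: Sat (+2)  2037: Sun (+1)
  2038: Mon (+1)  2039: Tue (+1)  2040: Thu (+2)  2041: Fri (+1)  … (63 more years) …
  2105: Sun (+1)  2106: Mon (+1)  2107: Tue (+1)  2108: Thu (+2)  2109: Fri (+1)
  2110: Sat (+1)  2111: Sun (+1)  2112: Tue (+2)  2113: Wed (+1) ✓  2114: Thu (+1)
  2115: Fri (+1)  2116: Sun (+2)  2117: Mon (+1)  2118: Tue (+1)
Wednesday years: 2028, 2034, 2045, 2051, 2056, 2062, 2073, 2079, 2084, 2090, 2102, 2113 — 12 in total.

12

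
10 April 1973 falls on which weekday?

Tuesday

January 1, 1973 is a Monday.
April 10 is day 100 of the year, i.e. 99 days after Jan 1.
99 mod 7 = 1, so advance 1 weekday from Monday: Tuesday.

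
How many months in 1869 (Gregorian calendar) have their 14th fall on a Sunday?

3

Check the 14th of each month of 1869: Jan 14: Thu, Feb 14: Sun, Mar 14: Sun, Apr 14: Wed, May 14: Fri, Jun 14: Mon, Jul 14: Wed, Aug 14: Sat, Sep 14: Tue, Oct 14: Thu, Nov 14: Sun, Dec 14: Tue.
Sunday occurs in February, March, November — 3 months.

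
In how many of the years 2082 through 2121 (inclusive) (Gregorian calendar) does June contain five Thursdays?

June has 30 days; it has five Thursdays when Thursday falls among the first (month-length − 28) days — i.e. when June 1 is one of Thursday/Wednesday.
June 1 by year: 2082:Mon 2083:Tue 2084:Thu✓ 2085:Fri 2086:Sat 2087:Sun 2088:Tue 2089:Wed✓ 2090:Thu✓ 2091:Fri 2092:Sun 2093:Mon 2094:Tue 2095:Wed✓ 2096:Fri …(10 more)… 2107:Wed✓ 2108:Fri 2109:Sat 2110:Sun 2111:Mon 2112:Wed✓ 2113:Thu✓ 2114:Fri 2115:Sat 2116:Mon 2117:Tue 2118:Wed✓ 2119:Thu✓ 2120:Sat 2121:Sun
Years with five Thursdays: 2084, 2089, 2090, 2095, 2101, 2102, 2107, 2112, 2113, 2118, 2119 → 11.

11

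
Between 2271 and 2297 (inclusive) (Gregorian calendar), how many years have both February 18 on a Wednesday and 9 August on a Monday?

Check each year's weekday for February 18 and 9 August:
  2271: Sat/Wed  2272: Sun/Fri  2273: Tue/Sat  2274: Wed/Sun  2275: Thu/Mon  2276: Fri/Wed  2277: Sun/Thu  2278: Mon/Fri  2279: Tue/Sat  2280: Wed/Mon ✓  2281: Fri/Tue  2282: Sat/Wed  2283: Sun/Thu  2284: Mon/Sat  2285: Wed/Sun  2286: Thu/Mon  2287: Fri/Tue  2288: Sat/Thu  2289: Mon/Fri  2290: Tue/Sat  2291: Wed/Sun  2292: Thu/Tue  2293: Sat/Wed  2294: Sun/Thu  2295: Mon/Fri  2296: Tue/Sun  2297: Thu/Mon
Both conditions hold in: 2280 — 1.

1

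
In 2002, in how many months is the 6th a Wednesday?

3

Check the 6th of each month of 2002: Jan 6: Sun, Feb 6: Wed, Mar 6: Wed, Apr 6: Sat, May 6: Mon, Jun 6: Thu, Jul 6: Sat, Aug 6: Tue, Sep 6: Fri, Oct 6: Sun, Nov 6: Wed, Dec 6: Fri.
Wednesday occurs in February, March, November — 3 months.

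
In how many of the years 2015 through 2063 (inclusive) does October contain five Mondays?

22

October has 31 days; it has five Mondays when Monday falls among the first (month-length − 28) days — i.e. when October 1 is one of Monday/Sunday/Saturday.
October 1 by year: 2015:Thu 2016:Sat✓ 2017:Sun✓ 2018:Mon✓ 2019:Tue 2020:Thu 2021:Fri 2022:Sat✓ 2023:Sun✓ 2024:Tue 2025:Wed 2026:Thu 2027:Fri 2028:Sun✓ 2029:Mon✓ …(19 more)… 2049:Fri 2050:Sat✓ 2051:Sun✓ 2052:Tue 2053:Wed 2054:Thu 2055:Fri 2056:Sun✓ 2057:Mon✓ 2058:Tue 2059:Wed 2060:Fri 2061:Sat✓ 2062:Sun✓ 2063:Mon✓
Years with five Mondays: 2016, 2017, 2018, 2022, 2023, 2028, 2029, 2033, 2034, 2035, 2039, 2040, 2044, 2045, 2046, 2050, 2051, 2056, 2057, 2061, 2062, 2063 → 22.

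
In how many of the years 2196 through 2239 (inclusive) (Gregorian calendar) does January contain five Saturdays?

January has 31 days; it has five Saturdays when Saturday falls among the first (month-length − 28) days — i.e. when January 1 is one of Saturday/Friday/Thursday.
January 1 by year: 2196:Fri✓ 2197:Sun 2198:Mon 2199:Tue 2200:Wed 2201:Thu✓ 2202:Fri✓ 2203:Sat✓ 2204:Sun 2205:Tue 2206:Wed 2207:Thu✓ 2208:Fri✓ 2209:Sun 2210:Mon …(14 more)… 2225:Sat✓ 2226:Sun 2227:Mon 2228:Tue 2229:Thu✓ 2230:Fri✓ 2231:Sat✓ 2232:Sun 2233:Tue 2234:Wed 2235:Thu✓ 2236:Fri✓ 2237:Sun 2238:Mon 2239:Tue
Years with five Saturdays: 2196, 2201, 2202, 2203, 2207, 2208, 2213, 2214, 2218, 2219, 2220, 2224, 2225, 2229, 2230, 2231, 2235, 2236 → 18.

18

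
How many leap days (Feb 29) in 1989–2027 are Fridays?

1

Leap years in 1989–2027: 9 of them.
Feb 29 weekday advances by 5 (mod 7) from one leap year to the next four years later (or differs when a century non-leap intervenes).
Leap-day weekdays: 1992:Sat 1996:Thu 2000:Tue 2004:Sun 2008:Fri✓ 2012:Wed 2016:Mon 2020:Sat 2024:Thu
Friday: 2008 → 1.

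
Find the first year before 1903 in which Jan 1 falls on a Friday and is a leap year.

1892

Jan 1 advances by 2 weekdays after a leap year and by 1 after a common year.
1903: Jan 1 is Thursday.
1902: Wednesday
1901: Tuesday
1900: Monday
1899: Sunday
1898: Saturday
1897: Friday
1896: Wednesday (leap)
1895: Tuesday
1894: Monday
1893: Sunday
1892: Friday (leap)
1892 begins on a Friday and is a leap year.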